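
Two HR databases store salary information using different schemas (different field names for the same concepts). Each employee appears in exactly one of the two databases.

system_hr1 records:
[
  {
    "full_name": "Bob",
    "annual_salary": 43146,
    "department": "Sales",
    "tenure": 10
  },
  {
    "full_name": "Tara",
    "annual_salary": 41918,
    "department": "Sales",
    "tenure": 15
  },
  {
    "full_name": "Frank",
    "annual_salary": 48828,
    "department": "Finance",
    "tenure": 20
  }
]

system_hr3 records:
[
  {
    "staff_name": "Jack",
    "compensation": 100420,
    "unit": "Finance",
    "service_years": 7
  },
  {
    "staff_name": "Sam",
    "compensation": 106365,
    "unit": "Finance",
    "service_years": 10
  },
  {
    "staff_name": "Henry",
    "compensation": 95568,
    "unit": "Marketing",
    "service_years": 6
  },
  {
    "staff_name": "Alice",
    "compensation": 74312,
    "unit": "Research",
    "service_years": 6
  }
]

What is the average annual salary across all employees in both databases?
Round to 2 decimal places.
72936.71

Schema mapping: "annual_salary" (system_hr1) = "compensation" (system_hr3) = annual salary

All salaries: [43146, 41918, 48828, 100420, 106365, 95568, 74312]
Sum: 510557
Count: 7
Average: 510557 / 7 = 72936.71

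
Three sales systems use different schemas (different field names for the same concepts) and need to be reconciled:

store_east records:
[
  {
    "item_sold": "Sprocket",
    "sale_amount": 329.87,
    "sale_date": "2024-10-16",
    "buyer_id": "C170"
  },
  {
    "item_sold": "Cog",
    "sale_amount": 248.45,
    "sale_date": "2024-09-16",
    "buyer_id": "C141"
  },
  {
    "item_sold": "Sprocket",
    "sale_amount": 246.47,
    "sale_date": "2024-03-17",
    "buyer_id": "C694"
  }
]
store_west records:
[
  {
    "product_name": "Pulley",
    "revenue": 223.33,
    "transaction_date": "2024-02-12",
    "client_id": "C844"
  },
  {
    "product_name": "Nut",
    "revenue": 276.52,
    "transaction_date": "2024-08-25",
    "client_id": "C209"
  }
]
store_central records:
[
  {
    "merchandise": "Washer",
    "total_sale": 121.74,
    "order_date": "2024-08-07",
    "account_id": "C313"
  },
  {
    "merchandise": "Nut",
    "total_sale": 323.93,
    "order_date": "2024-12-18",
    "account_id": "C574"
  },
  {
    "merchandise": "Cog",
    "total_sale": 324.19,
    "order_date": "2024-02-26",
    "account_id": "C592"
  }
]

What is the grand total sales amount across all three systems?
2094.5

Schema reconciliation - all amount fields map to sale amount:

store_east (sale_amount): 824.79
store_west (revenue): 499.85
store_central (total_sale): 769.86

Grand total: 2094.5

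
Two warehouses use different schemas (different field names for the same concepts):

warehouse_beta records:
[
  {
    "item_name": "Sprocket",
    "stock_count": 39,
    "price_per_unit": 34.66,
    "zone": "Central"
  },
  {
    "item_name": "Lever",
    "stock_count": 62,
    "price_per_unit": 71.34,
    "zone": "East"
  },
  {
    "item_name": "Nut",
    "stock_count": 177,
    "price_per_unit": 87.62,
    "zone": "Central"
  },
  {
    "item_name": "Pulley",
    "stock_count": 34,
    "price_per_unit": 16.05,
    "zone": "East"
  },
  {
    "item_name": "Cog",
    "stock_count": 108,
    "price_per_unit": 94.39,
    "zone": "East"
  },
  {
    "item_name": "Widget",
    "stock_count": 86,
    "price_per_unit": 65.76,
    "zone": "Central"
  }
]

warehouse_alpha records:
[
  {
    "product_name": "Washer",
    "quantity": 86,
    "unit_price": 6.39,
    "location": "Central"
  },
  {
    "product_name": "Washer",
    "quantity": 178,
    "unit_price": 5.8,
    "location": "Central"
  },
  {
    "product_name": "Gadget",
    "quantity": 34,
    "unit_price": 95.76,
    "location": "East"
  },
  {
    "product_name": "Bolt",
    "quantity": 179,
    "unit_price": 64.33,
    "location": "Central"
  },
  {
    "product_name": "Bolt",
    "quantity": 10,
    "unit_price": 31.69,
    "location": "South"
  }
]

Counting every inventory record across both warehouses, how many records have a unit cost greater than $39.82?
6

Schema mapping: "price_per_unit" (warehouse_beta) = "unit_price" (warehouse_alpha) = unit cost

Records > $39.82 in warehouse_beta: 4
Records > $39.82 in warehouse_alpha: 2

Total count: 4 + 2 = 6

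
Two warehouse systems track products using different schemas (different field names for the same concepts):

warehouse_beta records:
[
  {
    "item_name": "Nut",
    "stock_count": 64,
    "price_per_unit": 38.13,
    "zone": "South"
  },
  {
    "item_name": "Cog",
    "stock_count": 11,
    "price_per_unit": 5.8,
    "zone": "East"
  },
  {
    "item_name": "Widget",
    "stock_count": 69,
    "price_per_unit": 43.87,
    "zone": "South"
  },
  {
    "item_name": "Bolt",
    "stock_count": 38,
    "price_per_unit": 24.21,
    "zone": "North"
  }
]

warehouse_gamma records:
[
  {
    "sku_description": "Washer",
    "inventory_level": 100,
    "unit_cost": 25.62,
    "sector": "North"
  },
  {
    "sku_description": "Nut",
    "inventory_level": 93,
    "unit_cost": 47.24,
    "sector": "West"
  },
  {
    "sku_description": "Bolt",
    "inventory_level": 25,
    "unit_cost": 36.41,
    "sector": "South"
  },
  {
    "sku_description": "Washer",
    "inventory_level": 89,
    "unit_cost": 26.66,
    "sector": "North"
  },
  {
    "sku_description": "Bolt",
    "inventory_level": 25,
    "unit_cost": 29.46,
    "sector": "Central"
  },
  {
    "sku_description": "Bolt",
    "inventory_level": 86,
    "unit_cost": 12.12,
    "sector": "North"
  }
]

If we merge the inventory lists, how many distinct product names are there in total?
5

Schema mapping: "item_name" (warehouse_beta) = "sku_description" (warehouse_gamma) = product name

Products in warehouse_beta: ['Bolt', 'Cog', 'Nut', 'Widget']
Products in warehouse_gamma: ['Bolt', 'Nut', 'Washer']

Union (unique products): ['Bolt', 'Cog', 'Nut', 'Washer', 'Widget']
Count: 5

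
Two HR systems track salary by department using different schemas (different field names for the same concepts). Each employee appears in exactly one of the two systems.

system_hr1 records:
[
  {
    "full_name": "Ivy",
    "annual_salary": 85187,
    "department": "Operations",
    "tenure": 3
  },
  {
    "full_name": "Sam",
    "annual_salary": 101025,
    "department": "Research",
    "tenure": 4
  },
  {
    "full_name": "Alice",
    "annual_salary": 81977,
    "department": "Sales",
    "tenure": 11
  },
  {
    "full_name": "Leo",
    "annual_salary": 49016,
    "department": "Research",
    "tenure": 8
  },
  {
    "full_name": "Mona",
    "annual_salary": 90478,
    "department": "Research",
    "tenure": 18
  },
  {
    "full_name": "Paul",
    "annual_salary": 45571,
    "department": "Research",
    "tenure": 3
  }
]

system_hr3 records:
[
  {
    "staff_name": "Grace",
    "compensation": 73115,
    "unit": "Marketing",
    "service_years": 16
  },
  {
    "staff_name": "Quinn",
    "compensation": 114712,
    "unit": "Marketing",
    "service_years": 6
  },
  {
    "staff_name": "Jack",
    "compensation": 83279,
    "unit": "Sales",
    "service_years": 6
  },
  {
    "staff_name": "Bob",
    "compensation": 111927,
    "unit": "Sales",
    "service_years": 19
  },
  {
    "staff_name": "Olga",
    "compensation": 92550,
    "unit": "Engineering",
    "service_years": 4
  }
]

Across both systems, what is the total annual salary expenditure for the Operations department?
85187

Schema mappings:
- "department" (system_hr1) = "unit" (system_hr3) = department
- "annual_salary" (system_hr1) = "compensation" (system_hr3) = salary

Operations salaries from system_hr1: 85187
Operations salaries from system_hr3: 0

Total: 85187 + 0 = 85187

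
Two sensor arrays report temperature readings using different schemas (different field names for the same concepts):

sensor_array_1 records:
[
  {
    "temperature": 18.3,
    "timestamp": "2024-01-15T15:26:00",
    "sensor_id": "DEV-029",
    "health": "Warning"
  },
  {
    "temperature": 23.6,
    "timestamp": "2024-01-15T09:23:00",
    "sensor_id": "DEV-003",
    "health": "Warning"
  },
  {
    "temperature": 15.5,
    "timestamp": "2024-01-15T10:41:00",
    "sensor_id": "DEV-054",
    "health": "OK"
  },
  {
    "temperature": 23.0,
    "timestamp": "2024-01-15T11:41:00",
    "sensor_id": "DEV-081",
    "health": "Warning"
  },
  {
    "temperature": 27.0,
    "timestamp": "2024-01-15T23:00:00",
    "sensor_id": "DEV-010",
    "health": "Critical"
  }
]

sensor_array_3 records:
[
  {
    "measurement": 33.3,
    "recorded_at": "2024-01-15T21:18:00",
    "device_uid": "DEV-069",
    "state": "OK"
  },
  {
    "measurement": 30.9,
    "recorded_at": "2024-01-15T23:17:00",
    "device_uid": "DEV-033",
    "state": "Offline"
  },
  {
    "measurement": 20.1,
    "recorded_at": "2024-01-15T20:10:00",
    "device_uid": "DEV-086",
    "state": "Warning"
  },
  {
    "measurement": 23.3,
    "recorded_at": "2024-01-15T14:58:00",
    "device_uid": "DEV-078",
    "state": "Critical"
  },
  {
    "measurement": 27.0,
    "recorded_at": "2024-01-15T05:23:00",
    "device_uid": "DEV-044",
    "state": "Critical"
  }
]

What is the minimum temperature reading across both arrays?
15.5

Schema mapping: "temperature" (sensor_array_1) = "measurement" (sensor_array_3) = temperature reading

Minimum in sensor_array_1: 15.5
Minimum in sensor_array_3: 20.1

Overall minimum: min(15.5, 20.1) = 15.5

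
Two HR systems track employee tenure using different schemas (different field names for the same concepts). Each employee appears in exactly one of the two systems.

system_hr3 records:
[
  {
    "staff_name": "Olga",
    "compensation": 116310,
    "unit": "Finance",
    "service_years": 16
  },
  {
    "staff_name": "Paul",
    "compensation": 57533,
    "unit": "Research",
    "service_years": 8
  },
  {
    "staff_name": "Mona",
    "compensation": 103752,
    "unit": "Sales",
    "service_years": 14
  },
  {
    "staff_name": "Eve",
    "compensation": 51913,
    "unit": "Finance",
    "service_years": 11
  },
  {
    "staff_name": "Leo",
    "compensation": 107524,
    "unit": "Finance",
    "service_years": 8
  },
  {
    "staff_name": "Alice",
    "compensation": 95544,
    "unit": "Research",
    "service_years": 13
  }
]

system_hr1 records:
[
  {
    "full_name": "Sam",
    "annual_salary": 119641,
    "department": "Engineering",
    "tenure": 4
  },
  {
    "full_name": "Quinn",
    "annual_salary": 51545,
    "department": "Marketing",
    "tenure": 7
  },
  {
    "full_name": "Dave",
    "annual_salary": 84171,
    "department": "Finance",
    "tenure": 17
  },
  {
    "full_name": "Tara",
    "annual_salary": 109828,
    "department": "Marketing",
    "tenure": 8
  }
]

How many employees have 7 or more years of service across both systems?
9

Reconcile schemas: "service_years" (system_hr3) = "tenure" (system_hr1) = years of service

From system_hr3: 6 employees with >= 7 years
From system_hr1: 3 employees with >= 7 years

Total: 6 + 3 = 9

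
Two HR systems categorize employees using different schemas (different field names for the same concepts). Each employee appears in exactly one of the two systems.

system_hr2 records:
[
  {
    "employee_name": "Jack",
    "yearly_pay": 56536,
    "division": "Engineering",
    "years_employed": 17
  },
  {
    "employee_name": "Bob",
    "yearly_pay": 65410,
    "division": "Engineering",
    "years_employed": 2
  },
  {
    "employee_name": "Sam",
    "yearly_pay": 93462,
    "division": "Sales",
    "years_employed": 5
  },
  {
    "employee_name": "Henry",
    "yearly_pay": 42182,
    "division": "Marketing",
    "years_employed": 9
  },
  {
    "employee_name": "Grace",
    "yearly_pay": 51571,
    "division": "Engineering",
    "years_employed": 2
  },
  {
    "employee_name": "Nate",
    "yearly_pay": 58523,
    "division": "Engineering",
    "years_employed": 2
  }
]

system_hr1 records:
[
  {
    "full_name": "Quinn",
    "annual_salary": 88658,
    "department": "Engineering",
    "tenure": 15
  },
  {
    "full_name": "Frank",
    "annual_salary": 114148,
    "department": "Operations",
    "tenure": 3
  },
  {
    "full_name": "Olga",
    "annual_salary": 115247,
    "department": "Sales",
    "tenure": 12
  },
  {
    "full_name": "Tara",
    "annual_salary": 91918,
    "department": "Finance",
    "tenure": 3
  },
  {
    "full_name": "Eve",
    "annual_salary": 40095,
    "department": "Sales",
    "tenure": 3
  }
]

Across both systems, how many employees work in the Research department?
0

Schema mapping: "division" (system_hr2) = "department" (system_hr1) = department

Research employees in system_hr2: 0
Research employees in system_hr1: 0

Total in Research: 0 + 0 = 0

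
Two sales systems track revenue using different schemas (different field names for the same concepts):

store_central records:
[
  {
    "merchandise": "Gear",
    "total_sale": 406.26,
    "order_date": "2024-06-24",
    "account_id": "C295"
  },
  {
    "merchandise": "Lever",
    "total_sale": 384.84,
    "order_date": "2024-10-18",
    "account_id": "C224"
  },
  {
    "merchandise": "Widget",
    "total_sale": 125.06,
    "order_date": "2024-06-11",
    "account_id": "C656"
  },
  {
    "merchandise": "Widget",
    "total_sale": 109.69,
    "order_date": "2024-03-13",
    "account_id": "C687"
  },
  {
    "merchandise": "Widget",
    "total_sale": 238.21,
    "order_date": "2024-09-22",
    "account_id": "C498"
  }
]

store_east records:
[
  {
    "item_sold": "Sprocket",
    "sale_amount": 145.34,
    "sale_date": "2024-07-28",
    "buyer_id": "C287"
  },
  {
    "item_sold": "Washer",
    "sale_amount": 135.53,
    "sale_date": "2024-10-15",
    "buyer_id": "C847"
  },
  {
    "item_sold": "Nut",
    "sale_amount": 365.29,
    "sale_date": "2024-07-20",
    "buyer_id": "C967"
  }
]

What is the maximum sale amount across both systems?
406.26

Reconcile: "total_sale" (store_central) = "sale_amount" (store_east) = sale amount

Maximum in store_central: 406.26
Maximum in store_east: 365.29

Overall maximum: max(406.26, 365.29) = 406.26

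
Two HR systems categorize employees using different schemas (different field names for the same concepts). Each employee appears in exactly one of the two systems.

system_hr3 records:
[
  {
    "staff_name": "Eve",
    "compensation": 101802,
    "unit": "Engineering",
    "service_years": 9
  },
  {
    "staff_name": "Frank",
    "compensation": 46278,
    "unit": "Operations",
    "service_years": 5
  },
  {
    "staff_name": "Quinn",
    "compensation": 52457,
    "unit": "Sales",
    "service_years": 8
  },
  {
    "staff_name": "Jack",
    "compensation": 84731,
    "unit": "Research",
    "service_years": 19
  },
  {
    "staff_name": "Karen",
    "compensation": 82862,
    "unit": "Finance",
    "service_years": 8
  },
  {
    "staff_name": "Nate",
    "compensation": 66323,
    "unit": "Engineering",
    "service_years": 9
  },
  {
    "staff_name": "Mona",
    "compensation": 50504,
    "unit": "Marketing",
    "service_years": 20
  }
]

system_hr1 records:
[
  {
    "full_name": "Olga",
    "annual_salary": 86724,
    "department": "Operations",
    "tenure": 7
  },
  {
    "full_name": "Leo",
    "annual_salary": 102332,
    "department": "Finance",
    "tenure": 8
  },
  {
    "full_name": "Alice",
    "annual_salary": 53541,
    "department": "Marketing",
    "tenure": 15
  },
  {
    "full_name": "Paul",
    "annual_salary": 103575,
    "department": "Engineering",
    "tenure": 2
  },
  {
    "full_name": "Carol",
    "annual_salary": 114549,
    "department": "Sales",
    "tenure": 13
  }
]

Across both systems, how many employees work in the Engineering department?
3

Schema mapping: "unit" (system_hr3) = "department" (system_hr1) = department

Engineering employees in system_hr3: 2
Engineering employees in system_hr1: 1

Total in Engineering: 2 + 1 = 3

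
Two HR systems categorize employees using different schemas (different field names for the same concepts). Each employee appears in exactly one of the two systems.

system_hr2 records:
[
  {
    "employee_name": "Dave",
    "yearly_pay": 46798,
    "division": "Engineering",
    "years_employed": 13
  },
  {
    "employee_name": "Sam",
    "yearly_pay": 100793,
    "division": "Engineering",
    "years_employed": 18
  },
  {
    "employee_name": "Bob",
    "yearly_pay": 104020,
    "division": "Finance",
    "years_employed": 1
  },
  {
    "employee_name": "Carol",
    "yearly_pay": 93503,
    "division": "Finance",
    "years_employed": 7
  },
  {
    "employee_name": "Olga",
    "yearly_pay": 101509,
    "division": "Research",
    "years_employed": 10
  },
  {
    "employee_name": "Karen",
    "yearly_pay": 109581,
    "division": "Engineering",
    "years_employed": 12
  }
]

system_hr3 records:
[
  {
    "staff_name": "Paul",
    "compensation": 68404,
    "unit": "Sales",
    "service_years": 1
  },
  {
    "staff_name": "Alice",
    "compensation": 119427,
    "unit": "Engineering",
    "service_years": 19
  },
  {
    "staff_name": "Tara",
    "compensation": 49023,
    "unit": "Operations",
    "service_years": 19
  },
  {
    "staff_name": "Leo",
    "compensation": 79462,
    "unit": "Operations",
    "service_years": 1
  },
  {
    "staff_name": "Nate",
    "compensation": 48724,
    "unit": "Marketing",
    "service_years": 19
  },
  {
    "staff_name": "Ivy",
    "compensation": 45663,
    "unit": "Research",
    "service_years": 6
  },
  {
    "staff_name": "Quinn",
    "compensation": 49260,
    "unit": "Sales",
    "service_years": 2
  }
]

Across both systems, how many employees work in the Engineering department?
4

Schema mapping: "division" (system_hr2) = "unit" (system_hr3) = department

Engineering employees in system_hr2: 3
Engineering employees in system_hr3: 1

Total in Engineering: 3 + 1 = 4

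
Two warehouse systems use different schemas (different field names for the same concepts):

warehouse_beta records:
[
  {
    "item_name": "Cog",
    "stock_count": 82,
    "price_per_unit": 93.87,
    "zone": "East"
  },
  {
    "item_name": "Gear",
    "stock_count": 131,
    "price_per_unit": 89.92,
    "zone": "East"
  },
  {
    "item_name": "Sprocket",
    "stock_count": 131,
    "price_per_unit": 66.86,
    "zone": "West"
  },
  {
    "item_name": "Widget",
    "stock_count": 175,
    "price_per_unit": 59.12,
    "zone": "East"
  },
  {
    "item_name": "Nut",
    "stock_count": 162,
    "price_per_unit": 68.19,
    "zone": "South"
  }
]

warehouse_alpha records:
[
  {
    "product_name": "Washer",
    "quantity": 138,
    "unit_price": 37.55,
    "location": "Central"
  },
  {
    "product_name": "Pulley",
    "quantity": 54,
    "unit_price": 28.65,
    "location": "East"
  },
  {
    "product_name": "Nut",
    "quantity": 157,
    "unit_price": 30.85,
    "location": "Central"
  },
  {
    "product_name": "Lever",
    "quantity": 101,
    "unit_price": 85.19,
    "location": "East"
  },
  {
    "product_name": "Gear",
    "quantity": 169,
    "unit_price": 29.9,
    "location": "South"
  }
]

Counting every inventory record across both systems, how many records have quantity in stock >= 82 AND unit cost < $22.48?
0

Schema mappings:
- "stock_count" (warehouse_beta) = "quantity" (warehouse_alpha) = quantity
- "price_per_unit" (warehouse_beta) = "unit_price" (warehouse_alpha) = unit cost

Records meeting both conditions in warehouse_beta: 0
Records meeting both conditions in warehouse_alpha: 0

Total: 0 + 0 = 0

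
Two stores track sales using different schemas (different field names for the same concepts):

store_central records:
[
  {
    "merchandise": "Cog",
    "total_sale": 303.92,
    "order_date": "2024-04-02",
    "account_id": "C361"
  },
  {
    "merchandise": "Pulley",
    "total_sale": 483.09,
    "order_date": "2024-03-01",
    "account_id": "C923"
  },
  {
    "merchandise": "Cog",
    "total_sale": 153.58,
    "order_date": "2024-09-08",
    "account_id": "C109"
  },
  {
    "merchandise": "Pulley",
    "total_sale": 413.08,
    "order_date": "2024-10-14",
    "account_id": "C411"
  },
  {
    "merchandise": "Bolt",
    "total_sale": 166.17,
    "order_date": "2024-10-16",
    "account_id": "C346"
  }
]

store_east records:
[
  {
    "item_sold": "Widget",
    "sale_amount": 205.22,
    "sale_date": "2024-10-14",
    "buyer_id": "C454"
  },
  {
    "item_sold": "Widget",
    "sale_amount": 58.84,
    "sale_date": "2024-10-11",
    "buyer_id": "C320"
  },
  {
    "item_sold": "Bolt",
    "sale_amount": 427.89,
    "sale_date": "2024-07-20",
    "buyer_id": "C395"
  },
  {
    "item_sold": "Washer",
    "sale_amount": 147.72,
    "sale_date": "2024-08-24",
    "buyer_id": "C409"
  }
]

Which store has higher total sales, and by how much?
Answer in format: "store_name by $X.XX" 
store_central by $680.17

Schema mapping: "total_sale" (store_central) = "sale_amount" (store_east) = sale amount

Total for store_central: 1519.84
Total for store_east: 839.67

Difference: |1519.84 - 839.67| = 680.17
store_central has higher sales by $680.17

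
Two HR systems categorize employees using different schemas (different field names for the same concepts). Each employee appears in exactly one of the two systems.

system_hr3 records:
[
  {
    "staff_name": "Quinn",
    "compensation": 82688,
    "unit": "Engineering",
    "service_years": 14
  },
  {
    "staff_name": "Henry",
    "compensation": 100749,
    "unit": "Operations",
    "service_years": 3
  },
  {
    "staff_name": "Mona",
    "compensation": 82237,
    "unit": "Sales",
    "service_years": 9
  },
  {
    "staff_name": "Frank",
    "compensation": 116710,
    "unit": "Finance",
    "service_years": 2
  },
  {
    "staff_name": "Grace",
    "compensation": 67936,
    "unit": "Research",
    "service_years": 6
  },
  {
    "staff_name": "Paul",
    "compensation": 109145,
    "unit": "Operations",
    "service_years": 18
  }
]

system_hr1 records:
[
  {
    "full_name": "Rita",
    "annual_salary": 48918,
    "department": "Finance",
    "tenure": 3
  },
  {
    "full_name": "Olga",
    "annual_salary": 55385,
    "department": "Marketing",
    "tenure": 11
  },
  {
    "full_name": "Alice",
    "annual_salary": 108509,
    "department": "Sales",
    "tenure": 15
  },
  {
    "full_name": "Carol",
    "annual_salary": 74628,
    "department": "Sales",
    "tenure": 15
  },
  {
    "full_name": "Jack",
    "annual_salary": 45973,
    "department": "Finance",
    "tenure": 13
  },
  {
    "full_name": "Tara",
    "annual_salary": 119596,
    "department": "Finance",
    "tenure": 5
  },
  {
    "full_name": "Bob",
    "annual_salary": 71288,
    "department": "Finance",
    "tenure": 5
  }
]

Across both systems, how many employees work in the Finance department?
5

Schema mapping: "unit" (system_hr3) = "department" (system_hr1) = department

Finance employees in system_hr3: 1
Finance employees in system_hr1: 4

Total in Finance: 1 + 4 = 5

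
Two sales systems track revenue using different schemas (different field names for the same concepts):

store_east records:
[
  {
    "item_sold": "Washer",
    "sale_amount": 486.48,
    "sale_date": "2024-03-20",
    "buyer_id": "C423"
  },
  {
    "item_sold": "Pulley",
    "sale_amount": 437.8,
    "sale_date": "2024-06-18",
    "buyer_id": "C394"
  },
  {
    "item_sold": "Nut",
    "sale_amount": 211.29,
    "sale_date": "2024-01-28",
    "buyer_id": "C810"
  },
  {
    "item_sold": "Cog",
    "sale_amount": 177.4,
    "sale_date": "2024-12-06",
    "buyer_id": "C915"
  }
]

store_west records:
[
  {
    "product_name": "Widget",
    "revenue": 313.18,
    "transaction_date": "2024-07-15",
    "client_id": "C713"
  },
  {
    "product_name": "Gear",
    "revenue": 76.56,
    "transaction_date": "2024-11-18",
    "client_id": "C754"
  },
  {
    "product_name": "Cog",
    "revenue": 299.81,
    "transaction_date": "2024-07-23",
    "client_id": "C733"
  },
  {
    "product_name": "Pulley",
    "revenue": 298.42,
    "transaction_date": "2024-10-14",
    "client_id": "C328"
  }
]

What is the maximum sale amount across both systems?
486.48

Reconcile: "sale_amount" (store_east) = "revenue" (store_west) = sale amount

Maximum in store_east: 486.48
Maximum in store_west: 313.18

Overall maximum: max(486.48, 313.18) = 486.48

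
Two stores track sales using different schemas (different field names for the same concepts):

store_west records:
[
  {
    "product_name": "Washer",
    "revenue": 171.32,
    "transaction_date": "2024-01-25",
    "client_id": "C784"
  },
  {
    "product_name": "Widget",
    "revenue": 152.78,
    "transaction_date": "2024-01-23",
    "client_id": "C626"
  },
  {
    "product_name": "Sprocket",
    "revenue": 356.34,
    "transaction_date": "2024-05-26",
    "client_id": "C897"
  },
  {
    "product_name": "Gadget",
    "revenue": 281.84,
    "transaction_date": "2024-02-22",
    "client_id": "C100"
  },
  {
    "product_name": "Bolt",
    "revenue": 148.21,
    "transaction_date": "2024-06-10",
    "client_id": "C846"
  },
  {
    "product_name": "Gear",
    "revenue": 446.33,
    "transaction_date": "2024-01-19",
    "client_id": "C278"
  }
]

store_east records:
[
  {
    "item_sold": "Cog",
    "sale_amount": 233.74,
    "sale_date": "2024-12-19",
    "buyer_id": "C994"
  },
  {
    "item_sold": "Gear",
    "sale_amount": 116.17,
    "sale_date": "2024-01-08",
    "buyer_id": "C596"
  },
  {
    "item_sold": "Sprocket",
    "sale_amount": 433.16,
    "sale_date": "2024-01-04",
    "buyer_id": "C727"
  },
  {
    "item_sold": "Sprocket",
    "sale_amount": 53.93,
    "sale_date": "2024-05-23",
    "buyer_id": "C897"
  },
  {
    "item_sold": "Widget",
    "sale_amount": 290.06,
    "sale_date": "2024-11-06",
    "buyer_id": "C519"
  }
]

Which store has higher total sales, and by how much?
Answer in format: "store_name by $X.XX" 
store_west by $429.76

Schema mapping: "revenue" (store_west) = "sale_amount" (store_east) = sale amount

Total for store_west: 1556.82
Total for store_east: 1127.06

Difference: |1556.82 - 1127.06| = 429.76
store_west has higher sales by $429.76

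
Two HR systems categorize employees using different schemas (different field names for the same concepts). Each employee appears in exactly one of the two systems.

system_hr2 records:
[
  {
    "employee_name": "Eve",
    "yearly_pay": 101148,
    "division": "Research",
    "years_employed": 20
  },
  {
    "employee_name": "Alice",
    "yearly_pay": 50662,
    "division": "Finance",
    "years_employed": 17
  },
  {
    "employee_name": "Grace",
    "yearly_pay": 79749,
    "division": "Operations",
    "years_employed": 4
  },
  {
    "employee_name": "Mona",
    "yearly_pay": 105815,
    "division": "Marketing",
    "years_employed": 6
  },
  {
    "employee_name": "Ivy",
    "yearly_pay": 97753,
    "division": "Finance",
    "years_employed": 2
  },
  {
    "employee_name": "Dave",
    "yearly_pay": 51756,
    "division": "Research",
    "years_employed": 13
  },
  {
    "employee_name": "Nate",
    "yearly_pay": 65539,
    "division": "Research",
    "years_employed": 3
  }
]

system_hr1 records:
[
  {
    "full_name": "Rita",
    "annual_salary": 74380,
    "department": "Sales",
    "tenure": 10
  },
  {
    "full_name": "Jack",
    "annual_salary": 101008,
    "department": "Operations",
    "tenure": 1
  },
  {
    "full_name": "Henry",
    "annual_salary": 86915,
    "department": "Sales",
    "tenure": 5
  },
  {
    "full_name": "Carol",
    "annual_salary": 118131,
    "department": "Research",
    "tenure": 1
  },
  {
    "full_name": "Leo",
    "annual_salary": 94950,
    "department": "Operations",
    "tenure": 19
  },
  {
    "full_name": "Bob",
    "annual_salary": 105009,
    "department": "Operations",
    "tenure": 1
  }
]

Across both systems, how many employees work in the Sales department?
2

Schema mapping: "division" (system_hr2) = "department" (system_hr1) = department

Sales employees in system_hr2: 0
Sales employees in system_hr1: 2

Total in Sales: 0 + 2 = 2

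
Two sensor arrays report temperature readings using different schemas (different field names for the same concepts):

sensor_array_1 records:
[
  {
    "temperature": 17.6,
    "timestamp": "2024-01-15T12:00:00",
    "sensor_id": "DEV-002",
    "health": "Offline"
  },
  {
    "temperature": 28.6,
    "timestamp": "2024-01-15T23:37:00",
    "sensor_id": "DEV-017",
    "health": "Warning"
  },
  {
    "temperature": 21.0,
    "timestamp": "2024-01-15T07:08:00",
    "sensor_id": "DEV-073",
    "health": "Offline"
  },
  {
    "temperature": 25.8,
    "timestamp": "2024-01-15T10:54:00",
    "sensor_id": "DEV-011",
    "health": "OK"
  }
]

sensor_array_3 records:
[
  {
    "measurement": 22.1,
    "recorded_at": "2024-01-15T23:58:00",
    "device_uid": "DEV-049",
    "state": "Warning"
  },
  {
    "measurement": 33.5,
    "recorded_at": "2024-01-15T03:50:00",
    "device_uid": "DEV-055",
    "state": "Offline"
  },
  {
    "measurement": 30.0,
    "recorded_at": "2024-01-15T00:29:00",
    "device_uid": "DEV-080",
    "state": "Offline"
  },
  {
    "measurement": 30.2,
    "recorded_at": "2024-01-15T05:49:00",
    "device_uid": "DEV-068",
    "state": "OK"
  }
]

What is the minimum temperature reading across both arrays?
17.6

Schema mapping: "temperature" (sensor_array_1) = "measurement" (sensor_array_3) = temperature reading

Minimum in sensor_array_1: 17.6
Minimum in sensor_array_3: 22.1

Overall minimum: min(17.6, 22.1) = 17.6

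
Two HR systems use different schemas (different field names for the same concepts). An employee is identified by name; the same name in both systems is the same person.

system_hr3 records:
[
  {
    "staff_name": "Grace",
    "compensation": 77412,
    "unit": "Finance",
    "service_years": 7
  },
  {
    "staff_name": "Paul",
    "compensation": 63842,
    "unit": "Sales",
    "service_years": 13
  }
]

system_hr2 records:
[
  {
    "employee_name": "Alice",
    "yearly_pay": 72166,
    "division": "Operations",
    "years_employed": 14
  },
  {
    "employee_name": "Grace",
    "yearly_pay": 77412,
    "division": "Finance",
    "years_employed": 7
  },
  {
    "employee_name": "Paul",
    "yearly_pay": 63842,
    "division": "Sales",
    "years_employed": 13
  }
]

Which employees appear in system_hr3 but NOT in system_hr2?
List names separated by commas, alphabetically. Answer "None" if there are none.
None

Schema mapping: "staff_name" (system_hr3) = "employee_name" (system_hr2) = employee name

Names in system_hr3: ['Grace', 'Paul']
Names in system_hr2: ['Alice', 'Grace', 'Paul']

In system_hr3 but not system_hr2: None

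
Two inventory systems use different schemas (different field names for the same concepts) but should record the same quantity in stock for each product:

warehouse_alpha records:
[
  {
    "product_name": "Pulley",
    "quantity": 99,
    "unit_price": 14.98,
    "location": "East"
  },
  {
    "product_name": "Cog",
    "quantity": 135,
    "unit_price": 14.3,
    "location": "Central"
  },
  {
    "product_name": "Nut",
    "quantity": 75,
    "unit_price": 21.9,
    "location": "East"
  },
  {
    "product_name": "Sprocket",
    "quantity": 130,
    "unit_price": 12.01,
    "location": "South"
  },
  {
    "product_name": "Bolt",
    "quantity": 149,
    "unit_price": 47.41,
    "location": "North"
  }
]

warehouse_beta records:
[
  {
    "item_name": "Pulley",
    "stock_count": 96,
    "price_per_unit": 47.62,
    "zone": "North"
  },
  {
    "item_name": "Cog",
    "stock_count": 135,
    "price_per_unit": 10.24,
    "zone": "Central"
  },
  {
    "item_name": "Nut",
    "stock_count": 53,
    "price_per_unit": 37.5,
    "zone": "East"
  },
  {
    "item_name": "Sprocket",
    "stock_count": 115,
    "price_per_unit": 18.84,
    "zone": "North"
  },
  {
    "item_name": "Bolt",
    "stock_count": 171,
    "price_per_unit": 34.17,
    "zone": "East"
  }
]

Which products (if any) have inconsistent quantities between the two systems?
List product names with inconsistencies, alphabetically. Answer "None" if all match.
Bolt, Nut, Pulley, Sprocket

Schema mappings:
- "product_name" (warehouse_alpha) = "item_name" (warehouse_beta) = product name
- "quantity" (warehouse_alpha) = "stock_count" (warehouse_beta) = quantity

Comparison:
  Pulley: 99 vs 96 - MISMATCH
  Cog: 135 vs 135 - MATCH
  Nut: 75 vs 53 - MISMATCH
  Sprocket: 130 vs 115 - MISMATCH
  Bolt: 149 vs 171 - MISMATCH

Products with inconsistencies: Bolt, Nut, Pulley, Sprocket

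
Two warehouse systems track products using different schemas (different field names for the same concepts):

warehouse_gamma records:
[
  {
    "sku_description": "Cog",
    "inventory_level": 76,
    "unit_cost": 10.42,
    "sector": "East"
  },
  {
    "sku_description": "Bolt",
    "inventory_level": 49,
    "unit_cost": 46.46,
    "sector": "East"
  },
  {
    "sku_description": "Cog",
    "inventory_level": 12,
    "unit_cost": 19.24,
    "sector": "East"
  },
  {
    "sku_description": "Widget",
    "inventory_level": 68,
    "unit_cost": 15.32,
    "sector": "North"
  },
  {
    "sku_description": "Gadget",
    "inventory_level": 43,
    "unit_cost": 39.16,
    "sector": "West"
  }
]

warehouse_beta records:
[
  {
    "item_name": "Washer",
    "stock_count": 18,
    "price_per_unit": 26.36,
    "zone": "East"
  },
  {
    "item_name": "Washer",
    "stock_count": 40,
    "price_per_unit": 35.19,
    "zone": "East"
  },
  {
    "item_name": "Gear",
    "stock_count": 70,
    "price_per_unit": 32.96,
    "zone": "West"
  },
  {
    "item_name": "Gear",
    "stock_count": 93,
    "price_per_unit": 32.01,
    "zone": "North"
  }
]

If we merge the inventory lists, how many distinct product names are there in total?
6

Schema mapping: "sku_description" (warehouse_gamma) = "item_name" (warehouse_beta) = product name

Products in warehouse_gamma: ['Bolt', 'Cog', 'Gadget', 'Widget']
Products in warehouse_beta: ['Gear', 'Washer']

Union (unique products): ['Bolt', 'Cog', 'Gadget', 'Gear', 'Washer', 'Widget']
Count: 6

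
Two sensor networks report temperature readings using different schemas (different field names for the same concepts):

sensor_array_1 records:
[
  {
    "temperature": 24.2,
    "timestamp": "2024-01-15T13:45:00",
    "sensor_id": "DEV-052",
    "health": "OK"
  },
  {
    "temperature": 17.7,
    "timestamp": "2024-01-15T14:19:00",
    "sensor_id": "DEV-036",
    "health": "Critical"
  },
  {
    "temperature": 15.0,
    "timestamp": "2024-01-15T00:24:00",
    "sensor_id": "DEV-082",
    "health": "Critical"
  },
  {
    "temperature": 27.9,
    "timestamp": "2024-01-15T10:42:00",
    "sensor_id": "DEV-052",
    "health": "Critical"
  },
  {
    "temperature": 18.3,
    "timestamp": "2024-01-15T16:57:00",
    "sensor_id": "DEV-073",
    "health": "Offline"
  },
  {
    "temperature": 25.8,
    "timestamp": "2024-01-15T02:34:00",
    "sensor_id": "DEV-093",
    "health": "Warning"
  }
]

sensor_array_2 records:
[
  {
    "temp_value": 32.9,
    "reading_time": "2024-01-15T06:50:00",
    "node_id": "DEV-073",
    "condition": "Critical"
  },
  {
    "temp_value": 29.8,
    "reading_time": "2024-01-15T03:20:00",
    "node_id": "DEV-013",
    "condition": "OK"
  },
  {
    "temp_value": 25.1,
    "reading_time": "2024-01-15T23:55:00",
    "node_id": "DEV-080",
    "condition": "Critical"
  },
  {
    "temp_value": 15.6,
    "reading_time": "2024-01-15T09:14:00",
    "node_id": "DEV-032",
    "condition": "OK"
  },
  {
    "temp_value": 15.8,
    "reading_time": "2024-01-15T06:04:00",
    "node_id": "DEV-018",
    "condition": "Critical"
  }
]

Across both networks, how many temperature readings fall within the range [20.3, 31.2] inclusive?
5

Schema mapping: "temperature" (sensor_array_1) = "temp_value" (sensor_array_2) = temperature

Readings in [20.3, 31.2] from sensor_array_1: 3
Readings in [20.3, 31.2] from sensor_array_2: 2

Total count: 3 + 2 = 5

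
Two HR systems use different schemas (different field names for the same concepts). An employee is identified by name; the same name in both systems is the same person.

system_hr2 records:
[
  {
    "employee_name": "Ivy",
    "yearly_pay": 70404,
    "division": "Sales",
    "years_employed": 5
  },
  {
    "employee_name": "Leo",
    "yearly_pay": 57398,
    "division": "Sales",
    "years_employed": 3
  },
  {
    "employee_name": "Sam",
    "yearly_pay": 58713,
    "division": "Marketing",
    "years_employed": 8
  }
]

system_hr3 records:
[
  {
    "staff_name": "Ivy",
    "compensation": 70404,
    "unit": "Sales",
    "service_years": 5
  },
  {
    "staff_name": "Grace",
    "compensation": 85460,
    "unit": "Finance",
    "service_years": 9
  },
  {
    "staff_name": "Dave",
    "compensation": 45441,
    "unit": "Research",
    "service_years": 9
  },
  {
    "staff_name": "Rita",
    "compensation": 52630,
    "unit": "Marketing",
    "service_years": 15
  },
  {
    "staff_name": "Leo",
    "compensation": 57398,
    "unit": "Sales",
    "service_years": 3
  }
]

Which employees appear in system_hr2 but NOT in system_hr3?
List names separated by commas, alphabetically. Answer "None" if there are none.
Sam

Schema mapping: "employee_name" (system_hr2) = "staff_name" (system_hr3) = employee name

Names in system_hr2: ['Ivy', 'Leo', 'Sam']
Names in system_hr3: ['Dave', 'Grace', 'Ivy', 'Leo', 'Rita']

In system_hr2 but not system_hr3: ['Sam']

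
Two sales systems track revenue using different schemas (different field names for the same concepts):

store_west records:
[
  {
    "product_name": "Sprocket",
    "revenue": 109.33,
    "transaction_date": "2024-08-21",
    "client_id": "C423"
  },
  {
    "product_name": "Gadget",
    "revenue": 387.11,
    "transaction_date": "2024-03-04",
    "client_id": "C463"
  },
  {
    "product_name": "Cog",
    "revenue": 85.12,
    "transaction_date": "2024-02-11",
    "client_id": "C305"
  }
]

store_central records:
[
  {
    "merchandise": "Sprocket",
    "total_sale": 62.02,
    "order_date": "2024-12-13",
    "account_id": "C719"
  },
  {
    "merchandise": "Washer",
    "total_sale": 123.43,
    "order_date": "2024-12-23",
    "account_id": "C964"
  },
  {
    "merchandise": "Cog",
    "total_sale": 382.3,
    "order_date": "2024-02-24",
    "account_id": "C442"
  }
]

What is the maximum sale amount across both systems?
387.11

Reconcile: "revenue" (store_west) = "total_sale" (store_central) = sale amount

Maximum in store_west: 387.11
Maximum in store_central: 382.3

Overall maximum: max(387.11, 382.3) = 387.11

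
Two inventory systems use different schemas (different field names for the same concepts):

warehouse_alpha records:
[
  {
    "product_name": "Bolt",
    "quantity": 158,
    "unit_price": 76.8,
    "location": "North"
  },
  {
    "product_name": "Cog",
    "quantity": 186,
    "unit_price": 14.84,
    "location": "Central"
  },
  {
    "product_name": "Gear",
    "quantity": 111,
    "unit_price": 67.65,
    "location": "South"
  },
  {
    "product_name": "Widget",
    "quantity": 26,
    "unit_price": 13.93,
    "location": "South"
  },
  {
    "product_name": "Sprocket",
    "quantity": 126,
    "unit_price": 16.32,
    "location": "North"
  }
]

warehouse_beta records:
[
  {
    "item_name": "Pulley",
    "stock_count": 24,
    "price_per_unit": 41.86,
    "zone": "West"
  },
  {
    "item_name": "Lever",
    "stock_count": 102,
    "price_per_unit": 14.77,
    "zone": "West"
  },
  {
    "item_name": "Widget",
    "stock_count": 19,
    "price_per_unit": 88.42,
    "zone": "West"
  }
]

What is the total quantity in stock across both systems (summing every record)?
752

To reconcile these schemas, identify the field holding the quantity in stock in each system:
1. In warehouse_alpha it is "quantity"
2. In warehouse_beta it is "stock_count"

From warehouse_alpha: 158 + 186 + 111 + 26 + 126 = 607
From warehouse_beta: 24 + 102 + 19 = 145

Total: 607 + 145 = 752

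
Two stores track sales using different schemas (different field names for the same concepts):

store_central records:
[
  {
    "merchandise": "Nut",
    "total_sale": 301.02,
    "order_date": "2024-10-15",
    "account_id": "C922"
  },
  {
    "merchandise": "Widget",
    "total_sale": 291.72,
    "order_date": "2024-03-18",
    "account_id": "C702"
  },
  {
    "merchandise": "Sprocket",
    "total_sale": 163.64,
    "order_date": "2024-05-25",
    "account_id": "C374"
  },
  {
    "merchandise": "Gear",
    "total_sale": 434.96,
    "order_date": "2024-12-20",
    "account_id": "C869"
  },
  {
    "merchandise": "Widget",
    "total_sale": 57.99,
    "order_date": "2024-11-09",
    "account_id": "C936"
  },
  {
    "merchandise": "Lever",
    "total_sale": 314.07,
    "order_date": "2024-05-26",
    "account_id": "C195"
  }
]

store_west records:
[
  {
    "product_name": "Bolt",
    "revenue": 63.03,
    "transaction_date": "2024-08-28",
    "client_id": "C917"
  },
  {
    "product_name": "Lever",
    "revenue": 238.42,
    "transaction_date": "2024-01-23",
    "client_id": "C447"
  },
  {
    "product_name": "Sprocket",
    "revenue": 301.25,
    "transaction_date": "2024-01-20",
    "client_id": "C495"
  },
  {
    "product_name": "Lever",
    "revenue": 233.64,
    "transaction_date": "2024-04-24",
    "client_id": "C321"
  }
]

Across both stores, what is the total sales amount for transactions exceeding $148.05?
2278.72

Schema mapping: "total_sale" (store_central) = "revenue" (store_west) = sale amount

Sum of sales > $148.05 in store_central: 1505.41
Sum of sales > $148.05 in store_west: 773.31

Total: 1505.41 + 773.31 = 2278.72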